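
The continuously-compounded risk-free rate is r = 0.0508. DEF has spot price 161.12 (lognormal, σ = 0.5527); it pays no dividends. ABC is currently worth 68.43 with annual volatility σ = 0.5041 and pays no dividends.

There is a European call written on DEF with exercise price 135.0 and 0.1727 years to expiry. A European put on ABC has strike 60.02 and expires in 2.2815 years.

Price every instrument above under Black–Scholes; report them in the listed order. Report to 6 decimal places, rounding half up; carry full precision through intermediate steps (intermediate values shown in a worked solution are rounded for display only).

[DEF call K=135.0]
σ√T = 0.5527·√0.1727 = 0.229687
d₁ = (ln(S/K) + (r+σ²/2)T) / (σ√T) = (ln(161.12/135.0) + (0.0508+0.5527²/2)·0.1727) / 0.229687 = (0.176875 + 0.035151) / 0.229687 = 0.923109
d₂ = d₁ − σ√T = 0.923109 − 0.229687 = 0.693422
e^{−rT} = 0.991265
N(d₁) = 0.822025,  N(d₂) = 0.755978
price = S·N(d₁) − K·e^{−rT}·N(d₂) = 132.444639 − 101.165554 = 31.279085
[ABC put K=60.02]
σ√T = 0.5041·√2.2815 = 0.761425
d₁ = (ln(S/K) + (r+σ²/2)T) / (σ√T) = (ln(68.43/60.02) + (0.0508+0.5041²/2)·2.2815) / 0.761425 = (0.131133 + 0.405784) / 0.761425 = 0.705148
d₂ = d₁ − σ√T = 0.705148 − 0.761425 = -0.056276
e^{−rT} = 0.890564
N(−d₁) = 0.240359,  N(−d₂) = 0.522439
price = K·e^{−rT}·N(−d₂) − S·N(−d₁) = 27.925236 − 16.447761 = 11.477475

price(DEF call K=135.0) = 31.279085
price(ABC put K=60.02) = 11.477475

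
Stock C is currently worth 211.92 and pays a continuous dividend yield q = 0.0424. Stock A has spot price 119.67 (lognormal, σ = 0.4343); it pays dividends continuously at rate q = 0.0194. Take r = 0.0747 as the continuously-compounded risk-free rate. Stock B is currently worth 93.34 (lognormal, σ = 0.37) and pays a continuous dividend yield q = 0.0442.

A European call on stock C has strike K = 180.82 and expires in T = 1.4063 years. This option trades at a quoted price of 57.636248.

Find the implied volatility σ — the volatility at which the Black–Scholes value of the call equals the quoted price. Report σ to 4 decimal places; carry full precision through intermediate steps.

sigma = 0.4290

At σ = 0.4290 the Black–Scholes value reproduces the quote:
σ√T = 0.429·√1.4063 = 0.508740
d₁ = (ln(S/K) + (r−q+σ²/2)T) / (σ√T) = (ln(211.92/180.82) + (0.0747−0.0424+0.429²/2)·1.4063) / 0.508740 = (0.158707 + 0.174832) / 0.508740 = 0.655617
d₂ = d₁ − σ√T = 0.655617 − 0.508740 = 0.146876
e^{−rT} = 0.900279
e^{−qT} = 0.942116
N(d₁) = 0.743965,  N(d₂) = 0.558385
V = S·e^{−qT}·N(d₁) − K·e^{−rT}·N(d₂) = 148.534890 − 90.898642 = 57.636248 (the observed quote) — the price is monotone increasing in volatility, hence this σ is the only solution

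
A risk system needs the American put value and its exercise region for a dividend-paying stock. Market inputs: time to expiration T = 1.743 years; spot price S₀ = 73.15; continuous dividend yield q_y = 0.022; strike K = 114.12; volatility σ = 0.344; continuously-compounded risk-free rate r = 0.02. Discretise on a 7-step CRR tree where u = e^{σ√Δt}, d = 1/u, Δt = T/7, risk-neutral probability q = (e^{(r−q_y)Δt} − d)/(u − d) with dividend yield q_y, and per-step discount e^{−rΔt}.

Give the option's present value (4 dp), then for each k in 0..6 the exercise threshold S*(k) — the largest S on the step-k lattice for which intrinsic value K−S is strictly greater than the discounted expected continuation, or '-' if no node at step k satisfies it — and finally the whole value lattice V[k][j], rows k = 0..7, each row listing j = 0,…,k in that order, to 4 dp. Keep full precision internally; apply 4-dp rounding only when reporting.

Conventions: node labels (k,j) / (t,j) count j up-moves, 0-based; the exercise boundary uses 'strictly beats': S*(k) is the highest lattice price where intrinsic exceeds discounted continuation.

params: Δt=0.24900 u=1.18727 d=0.84227 q=0.45575 e^(-rΔt)=0.99503
t_7 payoffs: 92.1226 83.1124 70.4114 52.5080 27.2713 0.0000 0.0000 0.0000
t_6: node(6,0) S=26.1168 payoff=88.0032 vs cont=87.5790 → 88.0032 [stop]  node(6,1) S=36.8144 payoff=77.3056 vs cont=76.9398 → 77.3056 [stop]  node(6,2) S=51.8939 payoff=62.2261 vs cont=61.9427 → 62.2261 [stop]  node(6,3) S=73.1500 payoff=40.9700 vs cont=40.8027 → 40.9700 [stop]  node(6,4) S=103.1128 payoff=11.0072 vs cont=14.7687 → 14.7687 [wait]  node(6,5) S=145.3486 payoff=0.0000 vs cont=0.0000 → 0.0000 [wait]  node(6,6) S=204.8844 payoff=0.0000 vs cont=0.0000 → 0.0000 [wait]  ⇒ S*(6)=73.1500
t_5: node(5,0) S=31.0076 payoff=83.1124 vs cont=82.7148 → 83.1124 [stop]  node(5,1) S=43.7086 payoff=70.4114 vs cont=70.0833 → 70.4114 [stop]  node(5,2) S=61.6120 payoff=52.5080 vs cont=52.2777 → 52.5080 [stop]  node(5,3) S=86.8487 payoff=27.2713 vs cont=28.8846 → 28.8846 [wait]  node(5,4) S=122.4226 payoff=0.0000 vs cont=7.9980 → 7.9980 [wait]  node(5,5) S=172.5678 payoff=0.0000 vs cont=0.0000 → 0.0000 [wait]  ⇒ S*(5)=61.6120
t_4: node(4,0) S=36.8144 payoff=77.3056 vs cont=76.9398 → 77.3056 [stop]  node(4,1) S=51.8939 payoff=62.2261 vs cont=61.9427 → 62.2261 [stop]  node(4,2) S=73.1500 payoff=40.9700 vs cont=41.5343 → 41.5343 [wait]  node(4,3) S=103.1128 payoff=11.0072 vs cont=19.2694 → 19.2694 [wait]  node(4,4) S=145.3486 payoff=0.0000 vs cont=4.3313 → 4.3313 [wait]  ⇒ S*(4)=51.8939
t_3: node(3,0) S=43.7086 payoff=70.4114 vs cont=70.0833 → 70.4114 [stop]  node(3,1) S=61.6120 payoff=52.5080 vs cont=52.5336 → 52.5336 [wait]  node(3,2) S=86.8487 payoff=27.2713 vs cont=31.2312 → 31.2312 [wait]  node(3,3) S=122.4226 payoff=0.0000 vs cont=12.3995 → 12.3995 [wait]  ⇒ S*(3)=43.7086
t_2: node(2,0) S=51.8939 payoff=62.2261 vs cont=61.9543 → 62.2261 [stop]  node(2,1) S=73.1500 payoff=40.9700 vs cont=42.6123 → 42.6123 [wait]  node(2,2) S=103.1128 payoff=11.0072 vs cont=22.5362 → 22.5362 [wait]  ⇒ S*(2)=51.8939
t_1: node(1,0) S=61.6120 payoff=52.5080 vs cont=53.0225 → 53.0225 [wait]  node(1,1) S=86.8487 payoff=27.2713 vs cont=33.2964 → 33.2964 [wait]  ⇒ S*(1)=-
t_0: node(0,0) S=73.1500 payoff=40.9700 vs cont=43.8136 → 43.8136 [wait]  ⇒ S*(0)=-

price = 43.8136
boundary = - - 51.8939 43.7086 51.8939 61.6120 73.1500
tree:
43.8136
53.0225 33.2964
62.2261 42.6123 22.5362
70.4114 52.5336 31.2312 12.3995
77.3056 62.2261 41.5343 19.2694 4.3313
83.1124 70.4114 52.5080 28.8846 7.9980 0.0000
88.0032 77.3056 62.2261 40.9700 14.7687 0.0000 0.0000
92.1226 83.1124 70.4114 52.5080 27.2713 0.0000 0.0000 0.0000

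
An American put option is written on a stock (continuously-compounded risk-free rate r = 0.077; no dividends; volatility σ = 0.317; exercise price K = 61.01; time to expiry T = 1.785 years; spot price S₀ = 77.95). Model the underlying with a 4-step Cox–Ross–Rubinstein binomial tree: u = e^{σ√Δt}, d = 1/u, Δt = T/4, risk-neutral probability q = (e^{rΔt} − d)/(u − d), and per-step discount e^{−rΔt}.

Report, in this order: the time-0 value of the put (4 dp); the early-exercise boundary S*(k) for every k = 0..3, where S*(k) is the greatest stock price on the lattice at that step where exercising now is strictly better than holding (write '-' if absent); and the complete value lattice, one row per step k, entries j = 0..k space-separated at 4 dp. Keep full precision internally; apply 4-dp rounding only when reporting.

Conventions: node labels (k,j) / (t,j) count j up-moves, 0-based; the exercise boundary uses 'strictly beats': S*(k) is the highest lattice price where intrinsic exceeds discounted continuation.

price = 3.2961
boundary = - - - 41.2966
tree:
3.2961
6.1902 0.9389
11.2877 2.0639 0.0000
19.7134 4.5370 0.0000 0.0000
27.5945 9.9734 0.0000 0.0000 0.0000

Δt=0.44625  u=1.23585  d=0.80916  q=0.52918  discount=0.96622
step 4 (expiry): payoffs max(K−S,0) = 27.5945 9.9734 0.0000 0.0000 0.0000
step 3: (k=3,j=0): S=41.2966, K−S=19.7134, hold=17.6526 ⇒ V=19.7134 exercise | (k=3,j=1): S=63.0738, K−S=0.0000, hold=4.5370 ⇒ V=4.5370 continue | (k=3,j=2): S=96.3348, K−S=0.0000, hold=0.0000 ⇒ V=0.0000 continue | (k=3,j=3): S=147.1355, K−S=0.0000, hold=0.0000 ⇒ V=0.0000 continue  boundary S*=41.2966
step 2: (k=2,j=0): S=51.0366, K−S=9.9734, hold=11.2877 ⇒ V=11.2877 continue | (k=2,j=1): S=77.9500, K−S=0.0000, hold=2.0639 ⇒ V=2.0639 continue | (k=2,j=2): S=119.0558, K−S=0.0000, hold=0.0000 ⇒ V=0.0000 continue  boundary S*=-
step 1: (k=1,j=0): S=63.0738, K−S=0.0000, hold=6.1902 ⇒ V=6.1902 continue | (k=1,j=1): S=96.3348, K−S=0.0000, hold=0.9389 ⇒ V=0.9389 continue  boundary S*=-
step 0: (k=0,j=0): S=77.9500, K−S=0.0000, hold=3.2961 ⇒ V=3.2961 continue  boundary S*=-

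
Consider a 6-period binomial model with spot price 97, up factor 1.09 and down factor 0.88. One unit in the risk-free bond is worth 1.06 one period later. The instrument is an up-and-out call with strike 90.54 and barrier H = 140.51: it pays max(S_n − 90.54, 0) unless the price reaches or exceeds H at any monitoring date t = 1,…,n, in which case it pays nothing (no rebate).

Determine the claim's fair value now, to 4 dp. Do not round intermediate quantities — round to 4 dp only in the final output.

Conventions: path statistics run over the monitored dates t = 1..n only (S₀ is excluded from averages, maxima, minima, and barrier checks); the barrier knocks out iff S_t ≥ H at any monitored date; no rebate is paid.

No-arbitrage gives p* = (R−d)/(u−d) = 0.8571: enumerate every path, weight its payoff by its p*-probability, and discount by R^6.
Enumerate all 2^6 = 64 price paths (U = up ×1.09, D = down ×0.88); each path with k up-moves has probability p*^k·(1−p*)^(6−k).
DDDDDD: M=85.3600, payoff=0.0000, prob=0.000008
UDDDDD: M=105.7300, payoff=0.0000, prob=0.000051
DUDDDD: M=93.0424, payoff=0.0000, prob=0.000051
UUDDDD: M=115.2457, payoff=0.0000, prob=0.000306
DDUDDD: M=85.3600, payoff=0.0000, prob=0.000051
UDUDDD: M=105.7300, payoff=0.0000, prob=0.000306
DUUDDD: M=101.4162, payoff=0.0000, prob=0.000306
UUUDDD: M=125.6178, payoff=0.0000, prob=0.001836
DDDUDD: M=85.3600, payoff=0.0000, prob=0.000051
UDDUDD: M=105.7300, payoff=0.0000, prob=0.000306
DUDUDD: M=93.0424, payoff=0.0000, prob=0.000306
UUDUDD: M=115.2457, payoff=0.0000, prob=0.001836
DDUUDD: M=89.2463, payoff=0.0000, prob=0.000306
UDUUDD: M=110.5437, payoff=0.0000, prob=0.001836
DUUUDD: M=110.5437, payoff=0.0000, prob=0.001836
UUUUDD: M=136.9234, payoff=15.4935, prob=0.011016
DDDDUD: M=85.3600, payoff=0.0000, prob=0.000051
UDDDUD: M=105.7300, payoff=0.0000, prob=0.000306
DUDDUD: M=93.0424, payoff=0.0000, prob=0.000306
UUDDUD: M=115.2457, payoff=0.0000, prob=0.001836
DDUDUD: M=85.3600, payoff=0.0000, prob=0.000306
UDUDUD: M=105.7300, payoff=0.0000, prob=0.001836
DUUDUD: M=101.4162, payoff=0.0000, prob=0.001836
UUUDUD: M=125.6178, payoff=15.4935, prob=0.011016
DDDUUD: M=85.3600, payoff=0.0000, prob=0.000306
UDDUUD: M=105.7300, payoff=0.0000, prob=0.001836
DUDUUD: M=97.2784, payoff=0.0000, prob=0.001836
UUDUUD: M=120.4926, payoff=15.4935, prob=0.011016
DDUUUD: M=97.2784, payoff=0.0000, prob=0.001836
UDUUUD: M=120.4926, payoff=15.4935, prob=0.011016
DUUUUD: M=120.4926, payoff=15.4935, prob=0.011016
UUUUUD: M=149.2465, payoff=0.0000, prob=0.066095
DDDDDU: M=85.3600, payoff=0.0000, prob=0.000051
UDDDDU: M=105.7300, payoff=0.0000, prob=0.000306
DUDDDU: M=93.0424, payoff=0.0000, prob=0.000306
UUDDDU: M=115.2457, payoff=0.0000, prob=0.001836
DDUDDU: M=85.3600, payoff=0.0000, prob=0.000306
UDUDDU: M=105.7300, payoff=0.0000, prob=0.001836
DUUDDU: M=101.4162, payoff=0.0000, prob=0.001836
UUUDDU: M=125.6178, payoff=15.4935, prob=0.011016
DDDUDU: M=85.3600, payoff=0.0000, prob=0.000306
UDDUDU: M=105.7300, payoff=0.0000, prob=0.001836
DUDUDU: M=93.0424, payoff=0.0000, prob=0.001836
UUDUDU: M=115.2457, payoff=15.4935, prob=0.011016
DDUUDU: M=89.2463, payoff=0.0000, prob=0.001836
UDUUDU: M=110.5437, payoff=15.4935, prob=0.011016
DUUUDU: M=110.5437, payoff=15.4935, prob=0.011016
UUUUDU: M=136.9234, payoff=40.7969, prob=0.066095
DDDDUU: M=85.3600, payoff=0.0000, prob=0.000306
UDDDUU: M=105.7300, payoff=0.0000, prob=0.001836
DUDDUU: M=93.0424, payoff=0.0000, prob=0.001836
UUDDUU: M=115.2457, payoff=15.4935, prob=0.011016
DDUDUU: M=85.6050, payoff=0.0000, prob=0.001836
UDUDUU: M=106.0335, payoff=15.4935, prob=0.011016
DUUDUU: M=106.0335, payoff=15.4935, prob=0.011016
UUUDUU: M=131.3369, payoff=40.7969, prob=0.066095
DDDUUU: M=85.6050, payoff=0.0000, prob=0.001836
UDDUUU: M=106.0335, payoff=15.4935, prob=0.011016
DUDUUU: M=106.0335, payoff=15.4935, prob=0.011016
UUDUUU: M=131.3369, payoff=40.7969, prob=0.066095
DDUUUU: M=106.0335, payoff=15.4935, prob=0.011016
UDUUUU: M=131.3369, payoff=40.7969, prob=0.066095
DUUUUU: M=131.3369, payoff=40.7969, prob=0.066095
UUUUUU: M=162.6787, payoff=0.0000, prob=0.396569
Price = Σ prob·payoff / R^6 = 16.042453 / 1.418519 = 11.3093

price = 11.3093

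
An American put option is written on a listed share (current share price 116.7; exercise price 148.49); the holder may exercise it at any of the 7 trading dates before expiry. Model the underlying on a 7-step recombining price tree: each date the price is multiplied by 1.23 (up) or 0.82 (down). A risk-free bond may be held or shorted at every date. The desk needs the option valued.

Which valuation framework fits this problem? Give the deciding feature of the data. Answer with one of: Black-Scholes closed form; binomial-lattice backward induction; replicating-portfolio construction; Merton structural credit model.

framework: binomial-lattice backward induction

Key observation: the put (strike 148.49 on spot 116.7) is American-style on a 7-step discrete price model, so the early-exercise decision at every node requires stepwise backward valuation — a closed form cannot price the exercise right.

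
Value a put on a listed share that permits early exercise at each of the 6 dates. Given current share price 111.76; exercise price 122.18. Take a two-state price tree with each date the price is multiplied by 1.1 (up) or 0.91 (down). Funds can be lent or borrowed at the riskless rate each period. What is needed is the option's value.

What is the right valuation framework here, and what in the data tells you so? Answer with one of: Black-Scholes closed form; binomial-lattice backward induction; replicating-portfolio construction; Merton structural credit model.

Key observation: with exercise allowed before expiry on a discrete up/down model (6 steps from spot 111.76), the strike-122.18 put's value must be rolled back through the tree testing early exercise at each node.

framework: binomial-lattice backward induction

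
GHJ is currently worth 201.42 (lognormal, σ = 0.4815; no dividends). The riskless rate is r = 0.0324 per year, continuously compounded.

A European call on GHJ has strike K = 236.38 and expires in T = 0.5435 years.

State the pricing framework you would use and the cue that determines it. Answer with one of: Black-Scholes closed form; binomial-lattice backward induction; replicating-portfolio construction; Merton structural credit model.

framework: Black-Scholes closed form

Key observation: a European-exercise option on GHJ struck at 236.38 — a GBM underlying with constant parameters — admits an analytic price: the data contain no early exercise, no discrete tree, no debt structure.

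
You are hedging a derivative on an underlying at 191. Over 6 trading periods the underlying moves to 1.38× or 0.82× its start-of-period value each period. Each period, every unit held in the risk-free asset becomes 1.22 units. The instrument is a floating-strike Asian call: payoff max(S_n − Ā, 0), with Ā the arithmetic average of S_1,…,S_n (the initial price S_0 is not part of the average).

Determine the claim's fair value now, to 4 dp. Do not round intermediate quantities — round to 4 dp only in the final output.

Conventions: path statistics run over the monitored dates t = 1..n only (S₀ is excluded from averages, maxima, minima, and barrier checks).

No-arbitrage gives p* = (R−d)/(u−d) = 0.7143: enumerate every path, weight its payoff by its p*-probability, and discount by R^6.
Enumerate all 2^6 = 64 price paths (U = up ×1.38, D = down ×0.82); each path with k up-moves has probability p*^k·(1−p*)^(6−k).
DDDDDD: Ā=100.9319, payoff=0.0000, prob=0.000544
UDDDDD: Ā=169.8610, payoff=0.0000, prob=0.001360
DUDDDD: Ā=152.0344, payoff=0.0000, prob=0.001360
UUDDDD: Ā=255.8627, payoff=0.0000, prob=0.003400
DDUDDD: Ā=137.4165, payoff=0.0000, prob=0.001360
UDUDDD: Ā=231.2619, payoff=0.0000, prob=0.003400
DUUDDD: Ā=213.4353, payoff=0.0000, prob=0.003400
UUUDDD: Ā=359.1959, payoff=0.0000, prob=0.008500
DDDUDD: Ā=125.4299, payoff=0.0000, prob=0.001360
UDDUDD: Ā=211.0893, payoff=0.0000, prob=0.003400
DUDUDD: Ā=193.2626, payoff=0.0000, prob=0.003400
UUDUDD: Ā=325.2468, payoff=0.0000, prob=0.008500
DDUUDD: Ā=178.6447, payoff=0.0000, prob=0.003400
UDUUDD: Ā=300.6460, payoff=0.0000, prob=0.008500
DUUUDD: Ā=282.8193, payoff=0.0000, prob=0.008500
UUUUDD: Ā=475.9643, payoff=0.0000, prob=0.021250
DDDDUD: Ā=115.6008, payoff=0.0000, prob=0.001360
UDDDUD: Ā=194.5477, payoff=0.0000, prob=0.003400
DUDDUD: Ā=176.7210, payoff=0.0000, prob=0.003400
UUDDUD: Ā=297.4086, payoff=0.0000, prob=0.008500
DDUDUD: Ā=162.1032, payoff=2.3518, prob=0.003400
UDUDUD: Ā=272.8078, payoff=3.9579, prob=0.008500
DUUDUD: Ā=254.9811, payoff=21.7846, prob=0.008500
UUUDUD: Ā=429.1145, payoff=36.6618, prob=0.021250
DDDUUD: Ā=150.1165, payoff=14.3384, prob=0.003400
UDDUUD: Ā=252.6351, payoff=24.1306, prob=0.008500
DUDUUD: Ā=234.8084, payoff=41.9572, prob=0.008500
UUDUUD: Ā=395.1654, payoff=70.6109, prob=0.021250
DDUUUD: Ā=220.1906, payoff=56.5751, prob=0.008500
UDUUUD: Ā=370.5646, payoff=95.2117, prob=0.021250
DUUUUD: Ā=352.7379, payoff=113.0384, prob=0.021250
UUUUUD: Ā=593.6321, payoff=190.2354, prob=0.053124
DDDDDU: Ā=107.5410, payoff=0.0000, prob=0.001360
UDDDDU: Ā=180.9836, payoff=0.0000, prob=0.003400
DUDDDU: Ā=163.1569, payoff=1.2980, prob=0.003400
UUDDDU: Ā=274.5812, payoff=2.1845, prob=0.008500
DDUDDU: Ā=148.5391, payoff=15.9159, prob=0.003400
UDUDDU: Ā=249.9804, payoff=26.7853, prob=0.008500
DUUDDU: Ā=232.1537, payoff=44.6119, prob=0.008500
UUUDDU: Ā=390.6977, payoff=75.0786, prob=0.021250
DDDUDU: Ā=136.5524, payoff=27.9025, prob=0.003400
UDDUDU: Ā=229.8077, payoff=46.9579, prob=0.008500
DUDUDU: Ā=211.9811, payoff=64.7846, prob=0.008500
UUDUDU: Ā=356.7486, payoff=109.0277, prob=0.021250
DDUUDU: Ā=197.3632, payoff=79.4025, prob=0.008500
UDUUDU: Ā=332.1478, payoff=133.6285, prob=0.021250
DUUUDU: Ā=314.3211, payoff=151.4552, prob=0.021250
UUUUDU: Ā=528.9795, payoff=254.8880, prob=0.053124
DDDDUU: Ā=126.7234, payoff=37.7316, prob=0.003400
UDDDUU: Ā=213.2661, payoff=63.4995, prob=0.008500
DUDDUU: Ā=195.4395, payoff=81.3262, prob=0.008500
UUDDUU: Ā=328.9103, payoff=136.8660, prob=0.021250
DDUDUU: Ā=180.8216, payoff=95.9440, prob=0.008500
UDUDUU: Ā=304.3095, payoff=161.4668, prob=0.021250
DUUDUU: Ā=286.4829, payoff=179.2935, prob=0.021250
UUUDUU: Ā=482.1297, payoff=301.7378, prob=0.053124
DDDUUU: Ā=168.8350, payoff=107.9307, prob=0.008500
UDDUUU: Ā=284.1369, payoff=181.6395, prob=0.021250
DUDUUU: Ā=266.3102, payoff=199.4661, prob=0.021250
UUDUUU: Ā=448.1806, payoff=335.6869, prob=0.053124
DDUUUU: Ā=251.6923, payoff=214.0840, prob=0.021250
UDUUUU: Ā=423.5798, payoff=360.2877, prob=0.053124
DUUUUU: Ā=405.7531, payoff=378.1144, prob=0.053124
UUUUUU: Ā=682.8528, payoff=636.3388, prob=0.132810
Price = Σ prob·payoff / R^6 = 227.534461 / 3.297304 = 69.0062

price = 69.0062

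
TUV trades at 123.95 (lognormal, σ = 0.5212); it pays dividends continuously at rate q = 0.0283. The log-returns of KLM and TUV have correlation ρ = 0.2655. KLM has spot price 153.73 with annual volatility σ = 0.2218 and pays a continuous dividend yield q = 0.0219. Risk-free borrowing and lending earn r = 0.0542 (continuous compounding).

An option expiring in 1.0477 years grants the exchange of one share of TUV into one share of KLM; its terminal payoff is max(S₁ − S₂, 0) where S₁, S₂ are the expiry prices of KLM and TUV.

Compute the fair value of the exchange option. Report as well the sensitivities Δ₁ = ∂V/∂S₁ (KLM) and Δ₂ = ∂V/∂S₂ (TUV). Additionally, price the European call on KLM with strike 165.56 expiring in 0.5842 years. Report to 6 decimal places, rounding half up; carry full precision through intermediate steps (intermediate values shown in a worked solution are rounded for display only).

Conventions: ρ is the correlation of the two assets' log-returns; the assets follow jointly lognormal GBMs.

exchange price = 45.198188
Δ1 = 0.736712
Δ2 = -0.549064
price(KLM call K=165.56) = 6.785681

σ_eff = √(σ₁² + σ₂² − 2ρσ₁σ₂) = √(0.2218² + 0.5212² − 2·0.2655·0.2218·0.5212) = 0.509372
d₁ = (ln(S₁/S₂) + (q₂ − q₁ + σ_eff²/2)T) / (σ_eff√T) = (ln(153.73/123.95) + (0.0283 − 0.0219 + 0.129730)·1.0477) / 0.521379 = 0.686531
d₂ = d₁ − σ_eff√T = 0.686531 − 0.521379 = 0.165152
N(d₁) = 0.753811,  N(d₂) = 0.565588
V = S₁·e^{−q₁T}·N(d₁) − S₂·e^{−q₂T}·N(d₂) = 113.254712 − 68.056524 = 45.198188
Δ₁ = e^{−q₁T}·N(d₁) = 0.736712;  Δ₂ = −e^{−q₂T}·N(d₂) = -0.549064
[vanilla: KLM call K=165.56]
σ√T = 0.2218·√0.5842 = 0.169528
d₁ = (ln(S/K) + (r−q+σ²/2)T) / (σ√T) = (ln(153.73/165.56) + (0.0542−0.0219+0.2218²/2)·0.5842) / 0.169528 = (-0.074136 + 0.033240) / 0.169528 = -0.241236
d₂ = d₁ − σ√T = -0.241236 − 0.169528 = -0.410764
e^{−rT} = 0.968832
e^{−qT} = 0.987288
N(d₁) = 0.404686,  N(d₂) = 0.340623
price = S·e^{−qT}·N(d₁) − K·e^{−rT}·N(d₂) = 61.421548 − 54.635867 = 6.785681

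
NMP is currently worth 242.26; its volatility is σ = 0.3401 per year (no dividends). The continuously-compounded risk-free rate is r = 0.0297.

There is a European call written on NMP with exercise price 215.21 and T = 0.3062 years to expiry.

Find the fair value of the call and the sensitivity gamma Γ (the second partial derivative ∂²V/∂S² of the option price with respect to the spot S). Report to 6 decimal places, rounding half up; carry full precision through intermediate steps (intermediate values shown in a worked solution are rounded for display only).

price = 35.331388
Γ = 0.006498

σ√T = 0.3401·√0.3062 = 0.188195
d₁ = (ln(S/K) + (r+σ²/2)T) / (σ√T) = (ln(242.26/215.21) + (0.0297+0.3401²/2)·0.3062) / 0.188195 = (0.118397 + 0.026803) / 0.188195 = 0.771539
d₂ = d₁ − σ√T = 0.771539 − 0.188195 = 0.583343
e^{−rT} = 0.990947
N(d₁) = 0.779806,  N(d₂) = 0.720169
Call price V = S·N(d₁) − K·e^{−rT}·N(d₂) = 188.915853 − 153.584466 = 35.331388
φ(d₁) = (1/√(2π))·e^{−d₁²/2} = 0.296243
Γ = φ(d₁) / (S·σ·√T) = 0.006498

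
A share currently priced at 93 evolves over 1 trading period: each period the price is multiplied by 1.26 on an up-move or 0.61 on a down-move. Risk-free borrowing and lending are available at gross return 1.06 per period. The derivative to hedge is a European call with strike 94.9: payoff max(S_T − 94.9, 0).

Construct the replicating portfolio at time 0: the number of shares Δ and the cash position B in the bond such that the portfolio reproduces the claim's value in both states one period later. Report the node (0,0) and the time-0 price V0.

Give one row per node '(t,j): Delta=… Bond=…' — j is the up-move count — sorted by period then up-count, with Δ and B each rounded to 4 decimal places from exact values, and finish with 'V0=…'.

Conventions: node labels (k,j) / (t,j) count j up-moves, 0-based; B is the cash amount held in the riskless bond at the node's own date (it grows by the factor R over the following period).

(0,0): Delta=0.3686 Bond=-19.7254
V0=14.5515

Risk-neutral probability p* = (R−d)/(u−d) = (1.06−0.61)/(1.26−0.61) = 0.6923.
At maturity the claim pays: V(1,0)=0.0000, V(1,1)=22.2800
(0,0): S=93.0000. Δ = (V_up−V_dn)/(S_up−S_dn) = (22.2800−0.0000)/(117.1800−56.7300) = 0.3686. V = [p*·22.2800 + (1−p*)·0.0000]/1.06 = 14.5515. B = V − Δ·S = -19.7254.
Check: Δ(0,0)·S0 + B(0,0) = 14.5515 = V0.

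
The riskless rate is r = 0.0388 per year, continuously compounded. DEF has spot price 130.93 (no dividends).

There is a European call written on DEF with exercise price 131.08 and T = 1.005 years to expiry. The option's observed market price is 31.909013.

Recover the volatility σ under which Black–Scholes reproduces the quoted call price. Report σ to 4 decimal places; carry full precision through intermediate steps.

sigma = 0.5805

At σ = 0.5805 the Black–Scholes value reproduces the quote:
σ√T = 0.5805·√1.005 = 0.581949
d₁ = (ln(S/K) + (r+σ²/2)T) / (σ√T) = (ln(130.93/131.08) + (0.0388+0.5805²/2)·1.005) / 0.581949 = (-0.001145 + 0.208327) / 0.581949 = 0.356013
d₂ = d₁ − σ√T = 0.356013 − 0.581949 = -0.225936
e^{−rT} = 0.961756
N(d₁) = 0.639085,  N(d₂) = 0.410625
V = S·N(d₁) − K·e^{−rT}·N(d₂) = 83.675346 − 51.766333 = 31.909013 (matching the quote); vega is positive throughout, so no other σ reproduces this price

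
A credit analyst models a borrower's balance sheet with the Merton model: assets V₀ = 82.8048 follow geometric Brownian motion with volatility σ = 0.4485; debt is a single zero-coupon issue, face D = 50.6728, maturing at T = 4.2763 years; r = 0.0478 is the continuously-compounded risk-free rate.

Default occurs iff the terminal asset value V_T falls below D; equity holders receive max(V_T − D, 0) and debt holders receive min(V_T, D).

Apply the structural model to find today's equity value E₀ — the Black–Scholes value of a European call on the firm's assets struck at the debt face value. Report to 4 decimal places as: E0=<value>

Equity is a call on the firm's assets struck at D = 50.6728:
d₁ = [ln(V₀/D) + (r + σ²/2)T] / (σ√T)
   = [ln(82.8048/50.6728) + (0.0478 + 0.5·0.4485²)·4.2763] / (0.4485·√4.2763)
   = [0.491097 + 0.634501] / 0.927463 = 1.213631
d₂ = d₁ − σ√T = 1.213631 − 0.927463 = 0.286168
N(d₁) = 0.887556,  N(d₂) = 0.612625,  e^(−rT) = 0.815130
E₀ = V₀·N(d₁) − D·e^(−rT)·N(d₂)
   = 82.8048·0.887556 − 50.6728·0.815130·0.612625 = 48.189416

E0=48.1894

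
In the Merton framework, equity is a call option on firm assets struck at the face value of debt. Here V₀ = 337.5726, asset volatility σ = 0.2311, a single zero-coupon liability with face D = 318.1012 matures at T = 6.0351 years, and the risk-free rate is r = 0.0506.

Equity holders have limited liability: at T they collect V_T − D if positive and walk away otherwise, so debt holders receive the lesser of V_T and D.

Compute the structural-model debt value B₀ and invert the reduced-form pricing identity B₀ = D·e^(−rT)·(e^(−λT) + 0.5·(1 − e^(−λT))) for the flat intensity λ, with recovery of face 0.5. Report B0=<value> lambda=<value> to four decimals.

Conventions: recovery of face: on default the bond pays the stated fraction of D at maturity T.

Apply the equity-as-call identities (strike 318.1012, horizon 6.0351 years):
d₁ = [ln(V₀/D) + (r + σ²/2)T] / (σ√T)
   = [ln(337.5726/318.1012) + (0.0506 + 0.5·0.2311²)·6.0351] / (0.2311·√6.0351)
   = [0.059411 + 0.466535] / 0.567730 = 0.926401
d₂ = d₁ − σ√T = 0.926401 − 0.567730 = 0.358670
N(d₁) = 0.822881,  N(d₂) = 0.640079,  e^(−rT) = 0.736846
E₀ = V₀·N(d₁) − D·e^(−rT)·N(d₂)
   = 337.5726·0.822881 − 318.1012·0.736846·0.640079 = 127.752905
B₀ = V₀ − E₀ = 337.5726 − 127.752905 = 209.819695
e^(−λT) = (B₀·e^(rT)/D − 0.5)/(1 − 0.5) = (209.8197·1.357135/318.1012 − 0.5)/0.5 = 0.79033412
λ = −ln(0.79033412)/6.0351 = 0.038988

B0=209.8197 lambda=0.0390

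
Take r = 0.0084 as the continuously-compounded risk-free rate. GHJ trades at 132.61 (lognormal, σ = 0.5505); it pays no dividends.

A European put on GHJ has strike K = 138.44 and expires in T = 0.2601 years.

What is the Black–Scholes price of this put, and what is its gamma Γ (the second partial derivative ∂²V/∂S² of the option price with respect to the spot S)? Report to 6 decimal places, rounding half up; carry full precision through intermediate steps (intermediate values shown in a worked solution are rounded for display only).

σ√T = 0.5505·√0.2601 = 0.280755
d₁ = (ln(S/K) + (r+σ²/2)T) / (σ√T) = (ln(132.61/138.44) + (0.0084+0.5505²/2)·0.2601) / 0.280755 = (-0.043025 + 0.041597) / 0.280755 = -0.005086
d₂ = d₁ − σ√T = -0.005086 − 0.280755 = -0.285841
e^{−rT} = 0.997818
N(−d₁) = 0.502029,  N(−d₂) = 0.612500
Put price V = K·e^{−rT}·N(−d₂) − S·N(−d₁) = 84.609462 − 66.574083 = 18.035379
φ(d₁) = (1/√(2π))·e^{−d₁²/2} = 0.398937
Γ = φ(d₁) / (S·σ·√T) = 0.010715

price = 18.035379
Γ = 0.010715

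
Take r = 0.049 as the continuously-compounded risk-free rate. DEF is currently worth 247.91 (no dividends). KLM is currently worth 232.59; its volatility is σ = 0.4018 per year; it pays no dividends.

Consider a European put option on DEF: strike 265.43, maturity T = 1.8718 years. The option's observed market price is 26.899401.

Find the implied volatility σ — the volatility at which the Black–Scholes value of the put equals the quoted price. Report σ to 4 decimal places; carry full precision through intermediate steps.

At σ = 0.2228 the Black–Scholes value reproduces the quote:
σ√T = 0.2228·√1.8718 = 0.304821
d₁ = (ln(S/K) + (r+σ²/2)T) / (σ√T) = (ln(247.91/265.43) + (0.049+0.2228²/2)·1.8718) / 0.304821 = (-0.068285 + 0.138176) / 0.304821 = 0.229285
d₂ = d₁ − σ√T = 0.229285 − 0.304821 = -0.075536
e^{−rT} = 0.912362
N(−d₁) = 0.409324,  N(−d₂) = 0.530106
V = K·e^{−rT}·N(−d₂) − S·N(−d₁) = 128.374884 − 101.475483 = 26.899401 (the quoted price), and the Black–Scholes price is strictly increasing in σ, so σ is unique

sigma = 0.2228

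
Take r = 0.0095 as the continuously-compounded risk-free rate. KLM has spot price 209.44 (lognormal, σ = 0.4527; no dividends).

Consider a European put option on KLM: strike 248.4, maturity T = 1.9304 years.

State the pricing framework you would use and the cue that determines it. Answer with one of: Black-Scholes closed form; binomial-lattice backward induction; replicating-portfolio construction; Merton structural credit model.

framework: Black-Scholes closed form

Key observation: a European-exercise option on KLM struck at 248.4 — a GBM underlying with constant parameters — admits an analytic price: the data contain no early exercise, no discrete tree, no debt structure.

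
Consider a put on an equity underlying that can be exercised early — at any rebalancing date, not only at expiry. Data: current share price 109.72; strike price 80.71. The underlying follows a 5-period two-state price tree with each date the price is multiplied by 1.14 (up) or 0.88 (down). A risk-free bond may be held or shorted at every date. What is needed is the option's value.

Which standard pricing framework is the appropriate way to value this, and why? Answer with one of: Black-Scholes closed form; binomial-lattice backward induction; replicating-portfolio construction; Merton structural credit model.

Key observation: the defining feature is the embedded early-exercise option across 5 discrete dates on the spot-109.72 tree; pricing the strike-80.71 put means working backward with an exercise test at every node.

framework: binomial-lattice backward induction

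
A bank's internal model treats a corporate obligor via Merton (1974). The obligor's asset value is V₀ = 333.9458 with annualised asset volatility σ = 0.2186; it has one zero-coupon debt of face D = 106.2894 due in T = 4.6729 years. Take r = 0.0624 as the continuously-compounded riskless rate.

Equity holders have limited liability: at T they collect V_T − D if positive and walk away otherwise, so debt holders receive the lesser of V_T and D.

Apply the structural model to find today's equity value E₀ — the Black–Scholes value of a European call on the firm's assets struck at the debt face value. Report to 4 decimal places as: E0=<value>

E0=254.5645

With assets at 333.9458 and a single debt payment of 106.2894 at 4.6729 years:
d₁ = [ln(V₀/D) + (r + σ²/2)T] / (σ√T)
   = [ln(333.9458/106.2894) + (0.0624 + 0.5·0.2186²)·4.6729] / (0.2186·√4.6729)
   = [1.144813 + 0.403238] / 0.472545 = 3.275986
d₂ = d₁ − σ√T = 3.275986 − 0.472545 = 2.803441
N(d₁) = 0.999474,  N(d₂) = 0.997472,  e^(−rT) = 0.747076
E₀ = V₀·N(d₁) − D·e^(−rT)·N(d₂)
   = 333.9458·0.999474 − 106.2894·0.747076·0.997472 = 254.564517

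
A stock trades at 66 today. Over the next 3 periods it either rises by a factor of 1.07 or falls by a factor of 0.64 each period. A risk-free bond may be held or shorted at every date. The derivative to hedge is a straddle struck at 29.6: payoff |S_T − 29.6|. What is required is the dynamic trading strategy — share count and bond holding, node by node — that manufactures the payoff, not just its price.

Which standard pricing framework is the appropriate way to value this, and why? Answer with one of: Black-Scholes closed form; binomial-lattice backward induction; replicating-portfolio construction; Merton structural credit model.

framework: replicating-portfolio construction

Key observation: the task asks for the hedge itself — share and bond holdings at every node of the 3-period tree on spot 66 with factors 1.07/0.64 — which is exactly what the replicating-portfolio construction produces.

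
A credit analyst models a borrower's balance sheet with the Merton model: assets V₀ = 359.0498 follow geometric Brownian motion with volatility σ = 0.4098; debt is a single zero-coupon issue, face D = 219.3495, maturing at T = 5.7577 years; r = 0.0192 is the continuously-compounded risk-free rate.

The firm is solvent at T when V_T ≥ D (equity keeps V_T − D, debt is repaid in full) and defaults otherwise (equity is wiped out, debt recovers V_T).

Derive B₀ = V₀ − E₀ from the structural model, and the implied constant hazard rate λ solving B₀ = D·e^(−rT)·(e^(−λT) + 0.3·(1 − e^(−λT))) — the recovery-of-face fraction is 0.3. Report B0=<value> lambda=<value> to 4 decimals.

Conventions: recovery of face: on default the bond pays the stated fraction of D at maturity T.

B0=156.0272 lambda=0.0604

Equity is a call on the firm's assets struck at D = 219.3495:
d₁ = [ln(V₀/D) + (r + σ²/2)T] / (σ√T)
   = [ln(359.0498/219.3495) + (0.0192 + 0.5·0.4098²)·5.7577] / (0.4098·√5.7577)
   = [0.492795 + 0.594011] / 0.983324 = 1.105237
d₂ = d₁ − σ√T = 1.105237 − 0.983324 = 0.121913
N(d₁) = 0.865471,  N(d₂) = 0.548516,  e^(−rT) = 0.895343
E₀ = V₀·N(d₁) − D·e^(−rT)·N(d₂)
   = 359.0498·0.865471 − 219.3495·0.895343·0.548516 = 203.022564
B₀ = V₀ − E₀ = 359.0498 − 203.022564 = 156.027236
e^(−λT) = (B₀·e^(rT)/D − 0.3)/(1 − 0.3) = (156.0272·1.116890/219.3495 − 0.3)/0.7 = 0.70637652
λ = −ln(0.70637652)/5.7577 = 0.060373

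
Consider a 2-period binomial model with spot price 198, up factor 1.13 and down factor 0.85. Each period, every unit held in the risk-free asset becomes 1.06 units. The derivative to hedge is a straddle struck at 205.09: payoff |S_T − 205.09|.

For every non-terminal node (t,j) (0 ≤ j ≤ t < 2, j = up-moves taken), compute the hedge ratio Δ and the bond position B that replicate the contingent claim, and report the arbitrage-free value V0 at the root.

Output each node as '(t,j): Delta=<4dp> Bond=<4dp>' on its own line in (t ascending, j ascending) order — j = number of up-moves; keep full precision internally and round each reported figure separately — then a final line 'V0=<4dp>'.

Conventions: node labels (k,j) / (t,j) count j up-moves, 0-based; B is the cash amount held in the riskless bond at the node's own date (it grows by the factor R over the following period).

(0,0): Delta=0.2185 Bond=-10.9293
(1,0): Delta=-1.0000 Bond=193.4811
(1,1): Delta=0.5240 Bond=-79.9405
V0=32.3250

Risk-neutral probability p* = (R−d)/(u−d) = (1.06−0.85)/(1.13−0.85) = 0.7500.
Terminal payoffs: V(2,0)=62.0350, V(2,1)=14.9110, V(2,2)=47.7362
Node (1,0) S=168.3000: V=(p*·14.9110+(1−p*)·62.0350)/1.06=25.1811; Δ=(14.9110−62.0350)/(190.1790−143.0550)=-1.0000; B=V−Δ·S=193.4811
Node (1,1) S=223.7400: V=(p*·47.7362+(1−p*)·14.9110)/1.06=37.2924; Δ=(47.7362−14.9110)/(252.8262−190.1790)=0.5240; B=V−Δ·S=-79.9405
Node (0,0) S=198.0000: V=(p*·37.2924+(1−p*)·25.1811)/1.06=32.3250; Δ=(37.2924−25.1811)/(223.7400−168.3000)=0.2185; B=V−Δ·S=-10.9293
Check: Δ(0,0)·S0 + B(0,0) = 32.3250 = V0.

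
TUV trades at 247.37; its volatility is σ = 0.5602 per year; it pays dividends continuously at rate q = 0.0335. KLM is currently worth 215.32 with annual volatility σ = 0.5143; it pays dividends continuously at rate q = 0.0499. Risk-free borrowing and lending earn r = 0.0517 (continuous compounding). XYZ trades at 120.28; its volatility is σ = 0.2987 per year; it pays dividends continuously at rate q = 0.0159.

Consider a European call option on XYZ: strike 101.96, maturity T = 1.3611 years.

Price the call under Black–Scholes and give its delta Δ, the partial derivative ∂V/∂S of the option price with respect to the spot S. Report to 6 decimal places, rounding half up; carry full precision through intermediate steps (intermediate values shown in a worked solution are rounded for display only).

σ√T = 0.2987·√1.3611 = 0.348482
d₁ = (ln(S/K) + (r−q+σ²/2)T) / (σ√T) = (ln(120.28/101.96) + (0.0517−0.0159+0.2987²/2)·1.3611) / 0.348482 = (0.165242 + 0.109447) / 0.348482 = 0.788245
d₂ = d₁ − σ√T = 0.788245 − 0.348482 = 0.439763
e^{−rT} = 0.932050
e^{−qT} = 0.978591
N(d₁) = 0.784723,  N(d₂) = 0.669945
Call price V = S·e^{−qT}·N(d₁) − K·e^{−rT}·N(d₂) = 92.365783 − 63.666135 = 28.699648
Δ = e^{−qT}·N(d₁) = 0.767923

price = 28.699648
Δ = 0.767923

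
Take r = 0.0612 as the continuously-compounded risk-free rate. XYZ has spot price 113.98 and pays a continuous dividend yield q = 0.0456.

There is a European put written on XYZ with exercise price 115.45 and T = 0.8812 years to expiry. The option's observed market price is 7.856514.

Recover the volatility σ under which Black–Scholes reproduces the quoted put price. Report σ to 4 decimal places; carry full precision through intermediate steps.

At σ = 0.1932 the Black–Scholes value reproduces the quote:
σ√T = 0.1932·√0.8812 = 0.181361
d₁ = (ln(S/K) + (r−q+σ²/2)T) / (σ√T) = (ln(113.98/115.45) + (0.0612−0.0456+0.1932²/2)·0.8812) / 0.181361 = (-0.012815 + 0.030193) / 0.181361 = 0.095820
d₂ = d₁ − σ√T = 0.095820 − 0.181361 = -0.085541
e^{−rT} = 0.947499
e^{−qT} = 0.960614
N(−d₁) = 0.461832,  N(−d₂) = 0.534084
V = K·e^{−rT}·N(−d₂) − S·e^{−qT}·N(−d₁) = 58.422809 − 50.566295 = 7.856514 (the observed quote) — the price is monotone increasing in volatility, hence this σ is the only solution

sigma = 0.1932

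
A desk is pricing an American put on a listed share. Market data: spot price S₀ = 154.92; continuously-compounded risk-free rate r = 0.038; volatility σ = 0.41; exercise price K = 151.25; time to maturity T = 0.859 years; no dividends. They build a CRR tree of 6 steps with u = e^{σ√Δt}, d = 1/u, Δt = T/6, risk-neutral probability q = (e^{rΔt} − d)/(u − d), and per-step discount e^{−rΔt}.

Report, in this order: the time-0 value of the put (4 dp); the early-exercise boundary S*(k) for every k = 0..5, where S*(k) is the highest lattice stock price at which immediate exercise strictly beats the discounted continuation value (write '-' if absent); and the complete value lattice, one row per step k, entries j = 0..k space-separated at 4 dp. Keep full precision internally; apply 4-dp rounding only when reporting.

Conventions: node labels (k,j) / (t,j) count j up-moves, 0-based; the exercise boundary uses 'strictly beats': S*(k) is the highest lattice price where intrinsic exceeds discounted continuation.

price = 18.7105
boundary = - - - 97.2718 113.5953 97.2718
tree:
18.7105
27.7088 9.1288
39.5700 15.1132 2.7187
53.9782 24.3371 5.2448 0.0000
67.9560 37.6547 10.1179 0.0000 0.0000
79.9253 53.9782 19.5189 0.0000 0.0000 0.0000
90.1746 67.9560 37.6547 0.0000 0.0000 0.0000 0.0000

Δt=0.14317, u=1.16781, d=0.85630, q=0.47881, disc=e^(-rΔt)=0.99457
k=6 terminal: V=max(K-S,0) → 90.1746 67.9560 37.6547 0.0000 0.0000 0.0000 0.0000
k=5: j=0 S=71.3247 intr=79.9253 cont=79.1047 V=79.9253[EX]; j=1 S=97.2718 intr=53.9782 cont=53.1576 V=53.9782[EX]; j=2 S=132.6582 intr=18.5918 cont=19.5189 V=19.5189[hold]; j=3 S=180.9177 intr=0.0000 cont=0.0000 V=0.0000[hold]; j=4 S=246.7334 intr=0.0000 cont=0.0000 V=0.0000[hold]; j=5 S=336.4922 intr=0.0000 cont=0.0000 V=0.0000[hold]  S*(5)=97.2718
k=4: j=0 S=83.2940 intr=67.9560 cont=67.1354 V=67.9560[EX]; j=1 S=113.5953 intr=37.6547 cont=37.2755 V=37.6547[EX]; j=2 S=154.9200 intr=0.0000 cont=10.1179 V=10.1179[hold]; j=3 S=211.2781 intr=0.0000 cont=0.0000 V=0.0000[hold]; j=4 S=288.1386 intr=0.0000 cont=0.0000 V=0.0000[hold]  S*(4)=113.5953
k=3: j=0 S=97.2718 intr=53.9782 cont=53.1576 V=53.9782[EX]; j=1 S=132.6582 intr=18.5918 cont=24.3371 V=24.3371[hold]; j=2 S=180.9177 intr=0.0000 cont=5.2448 V=5.2448[hold]; j=3 S=246.7334 intr=0.0000 cont=0.0000 V=0.0000[hold]  S*(3)=97.2718
k=2: j=0 S=113.5953 intr=37.6547 cont=39.5700 V=39.5700[hold]; j=1 S=154.9200 intr=0.0000 cont=15.1132 V=15.1132[hold]; j=2 S=211.2781 intr=0.0000 cont=2.7187 V=2.7187[hold]  S*(2)=-
k=1: j=0 S=132.6582 intr=18.5918 cont=27.7088 V=27.7088[hold]; j=1 S=180.9177 intr=0.0000 cont=9.1288 V=9.1288[hold]  S*(1)=-
k=0: j=0 S=154.9200 intr=0.0000 cont=18.7105 V=18.7105[hold]  S*(0)=-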